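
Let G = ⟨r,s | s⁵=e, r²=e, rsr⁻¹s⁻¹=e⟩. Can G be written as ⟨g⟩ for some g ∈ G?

|G| = 10. The element rs has order 10 (its powers give 10 distinct elements), so ⟨rs⟩ = G and G is cyclic.

Answer: Yes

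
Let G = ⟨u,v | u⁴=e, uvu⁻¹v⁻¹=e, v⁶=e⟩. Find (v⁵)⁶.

Compute successive powers of (v⁵), reducing at each step:
  (v⁵)²: (v⁵) · v⁵ = v⁴
  (v⁵)³: (v⁴) · v⁵ = v³
  (v⁵)⁴: (v³) · v⁵ = v²
  (v⁵)⁵: (v²) · v⁵ = v
  (v⁵)⁶: v · v⁵ = e

Answer: e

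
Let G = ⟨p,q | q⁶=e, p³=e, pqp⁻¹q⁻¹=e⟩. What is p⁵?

Compute successive powers of p, reducing at each step:
  p²: p · p = p²
  p³: (p²) · p = e
  p⁴: e · p = p
  p⁵: p · p = p²

Answer: p²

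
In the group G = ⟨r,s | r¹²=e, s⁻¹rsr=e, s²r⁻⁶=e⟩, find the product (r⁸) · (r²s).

Compute (r⁸) · (r²s) by multiplying left to right and reducing via the relations at each step:
  (r⁸) · r² = r¹⁰
  (r¹⁰) · s = r⁴s⁻¹

Answer: r⁴s⁻¹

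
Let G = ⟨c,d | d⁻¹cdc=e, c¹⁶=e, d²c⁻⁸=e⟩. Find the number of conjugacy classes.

The conjugacy classes (representative and size) are:
  [e] (size 1), [c] (size 2), [c¹⁴] (size 2), [c³] (size 2), [c¹²] (size 2), [c⁵] (size 2), [c¹⁰] (size 2), [c⁷] (size 2), [c⁸] (size 1), [c⁶d] (size 8), [c³d⁻¹] (size 8).
Class equation: 1 + 2 + 2 + 2 + 2 + 2 + 2 + 2 + 1 + 8 + 8 = 32 = |G|. So G has 11 conjugacy classes.

Answer: 11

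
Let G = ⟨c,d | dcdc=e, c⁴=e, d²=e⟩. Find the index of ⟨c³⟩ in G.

First find ord(c³) by computing successive powers:
  (c³)¹ = c³, (c³)² = c², (c³)³ = c, (c³)⁴ = e.
So |⟨c³⟩| = ord(c³) = 4. With |G| = 8, by Lagrange [G : ⟨c³⟩] = 8/4 = 2.

Answer: 2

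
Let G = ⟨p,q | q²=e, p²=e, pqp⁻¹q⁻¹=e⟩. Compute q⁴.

Compute successive powers of q, reducing at each step:
  q²: q · q = e
  q³: e · q = q
  q⁴: q · q = e

Answer: e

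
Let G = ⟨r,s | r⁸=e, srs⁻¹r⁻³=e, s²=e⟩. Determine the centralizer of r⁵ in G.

⟨r⁵⟩ ⊆ C_G(r⁵) since powers of r⁵ commute with r⁵; so |C_G(r⁵)| ≥ |⟨r⁵⟩| = 8.
By orbit–stabilizer, |C_G(r⁵)| = |G| / |conj. class of r⁵| = 16 / 2 = 8.
The 8 elements commuting with r⁵ are {e, r, r², r³, r⁴, r⁵, r⁶, r⁷}.

Answer: {e, r, r², r³, r⁴, r⁵, r⁶, r⁷}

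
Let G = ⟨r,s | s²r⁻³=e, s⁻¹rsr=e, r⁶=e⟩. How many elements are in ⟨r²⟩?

|⟨r²⟩| equals the order of r². Compute successive powers until reaching e:
  (r²)¹ = r², (r²)² = r⁴, (r²)³ = e.
The smallest positive k with (r²)ᵏ = e is 3, so |⟨r²⟩| = 3.

Answer: 3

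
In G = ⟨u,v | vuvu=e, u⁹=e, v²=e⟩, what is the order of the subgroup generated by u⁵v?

|⟨u⁵v⟩| equals the order of u⁵v. Compute successive powers until reaching e:
  (u⁵v)¹ = u⁵v, (u⁵v)² = e.
The smallest positive k with (u⁵v)ᵏ = e is 2, so |⟨u⁵v⟩| = 2.

Answer: 2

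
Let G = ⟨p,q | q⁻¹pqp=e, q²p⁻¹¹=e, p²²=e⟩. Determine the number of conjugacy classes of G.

The conjugacy classes (representative and size) are:
  [e] (size 1), [p²¹] (size 2), [p²] (size 2), [p³] (size 2), [p¹⁸] (size 2), [p¹⁷] (size 2), [p⁶] (size 2), [p⁷] (size 2), [p⁸] (size 2), [p¹³] (size 2), [p¹²] (size 2), [p¹¹] (size 1), [p¹⁰q] (size 11), [p⁷q] (size 11).
Class equation: 1 + 2 + 2 + 2 + 2 + 2 + 2 + 2 + 2 + 2 + 2 + 1 + 11 + 11 = 44 = |G|. So G has 14 conjugacy classes.

Answer: 14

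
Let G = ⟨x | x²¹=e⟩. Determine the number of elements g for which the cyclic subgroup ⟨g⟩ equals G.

G is cyclic of order 21. An element generates G iff its order is 21, and a cyclic group of order 21 has exactly φ(21) = 12 such elements.

Answer: 12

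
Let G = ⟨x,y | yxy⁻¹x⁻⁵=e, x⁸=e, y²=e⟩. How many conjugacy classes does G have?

The conjugacy classes (representative and size) are:
  [e] (size 1), [x⁵] (size 2), [x²] (size 1), [x⁷] (size 2), [x⁴] (size 1), [x⁶] (size 1), [y] (size 2), [x⁵y] (size 2), [x²y] (size 2), [x³y] (size 2).
Class equation: 1 + 2 + 1 + 2 + 1 + 1 + 2 + 2 + 2 + 2 = 16 = |G|. So G has 10 conjugacy classes.

Answer: 10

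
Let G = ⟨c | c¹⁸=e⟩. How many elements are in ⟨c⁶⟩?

|⟨c⁶⟩| equals the order of c⁶. Compute successive powers until reaching e:
  (c⁶)¹ = c⁶, (c⁶)² = c¹², (c⁶)³ = e.
The smallest positive k with (c⁶)ᵏ = e is 3, so |⟨c⁶⟩| = 3.

Answer: 3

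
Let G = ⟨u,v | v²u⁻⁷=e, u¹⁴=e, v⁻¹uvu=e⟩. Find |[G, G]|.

G' = [G, G] is generated by all commutators. The generator-pair commutators are: [u, v] = u².
The subgroup they normally generate is {e, u², u⁴, u⁶, u⁸, u¹⁰, u¹²}, of order 7.
Check: |G/G'| = 28/7 = 4 is the order of the abelianisation.

Answer: 7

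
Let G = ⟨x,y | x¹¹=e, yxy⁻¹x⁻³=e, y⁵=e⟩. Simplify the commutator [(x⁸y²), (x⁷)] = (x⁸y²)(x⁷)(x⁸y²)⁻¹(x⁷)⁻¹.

[(x⁸y²), (x⁷)] = (x⁸y²)·(x⁷)·(x⁸y²)⁻¹·(x⁷)⁻¹.
  (x⁸y²) · (x⁷) = x⁵y²
  (x⁵y²) · (x⁴y³) = x⁸
  (x⁸) · (x⁴) = x

Answer: x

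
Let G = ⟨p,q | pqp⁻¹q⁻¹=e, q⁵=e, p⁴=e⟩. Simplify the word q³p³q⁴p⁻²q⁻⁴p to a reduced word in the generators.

Multiply left to right, reducing at each step:
  (q³) · p³ = p³q³
  (p³q³) · q⁴ = p³q²
  (p³q²) · p⁻² = pq²
  (pq²) · q⁻⁴ = pq³
  (pq³) · p = p²q³

Answer: p²q³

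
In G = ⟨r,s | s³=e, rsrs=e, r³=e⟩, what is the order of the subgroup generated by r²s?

|⟨r²s⟩| equals the order of r²s. Compute successive powers until reaching e:
  (r²s)¹ = r²s, (r²s)² = s²r, (r²s)³ = e.
The smallest positive k with (r²s)ᵏ = e is 3, so |⟨r²s⟩| = 3.

Answer: 3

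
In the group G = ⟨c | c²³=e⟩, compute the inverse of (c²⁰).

The order of (c²⁰) is 23 (smallest k with (c²⁰)ᵏ = e), so (c²⁰)⁻¹ = (c²⁰)²² = c³.
Check: (c²⁰) · (c³) → (c²⁰) · c³ = e, giving e as required.

Answer: c³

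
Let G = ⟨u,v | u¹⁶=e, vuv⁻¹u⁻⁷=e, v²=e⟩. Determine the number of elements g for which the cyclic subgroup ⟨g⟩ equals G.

⟨g⟩ = G would require ord(g) = |G| = 32, but the maximum element order in G is 16 < 32. So G is not cyclic and no single element generates it: the count is 0.

Answer: 0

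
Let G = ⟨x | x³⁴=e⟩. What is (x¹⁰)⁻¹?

The order of (x¹⁰) is 17 (smallest k with (x¹⁰)ᵏ = e), so (x¹⁰)⁻¹ = (x¹⁰)¹⁶ = x²⁴.
Check: (x¹⁰) · (x²⁴) → (x¹⁰) · x²⁴ = e, giving e as required.

Answer: x²⁴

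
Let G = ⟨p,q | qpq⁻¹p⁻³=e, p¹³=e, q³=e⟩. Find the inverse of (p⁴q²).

The order of (p⁴q²) is 3 (smallest k with (p⁴q²)ᵏ = e), so (p⁴q²)⁻¹ = (p⁴q²)² = pq.
Check: (p⁴q²) · (pq) → (p⁴q²) · p = q²;   (q²) · q = e, giving e as required.

Answer: pq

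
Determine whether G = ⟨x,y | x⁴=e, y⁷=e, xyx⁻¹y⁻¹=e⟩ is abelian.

Each pair of generators commutes: x·y = xy = y·x. Since the generators pairwise commute, every element of G commutes with every other, so G is abelian.

Answer: Yes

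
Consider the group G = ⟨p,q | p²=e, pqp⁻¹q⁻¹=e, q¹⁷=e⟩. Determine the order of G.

Enumerate words in the generators, reducing via the relations: the distinct elements are
  {e, p, q, pq, q², q³, q⁴, q⁵, q⁶, q⁷, q⁸, q⁹, pq², pq³, pq⁴, pq⁵, pq⁶, pq⁷, pq⁸, pq⁹, q¹², q¹³, q¹¹, q¹⁰, q¹⁴, q¹⁵, q¹⁶, pq¹², pq¹³, pq¹¹, pq¹⁰, pq¹⁴, pq¹⁵, pq¹⁶}.
No further products give new elements, so |G| = 34.

Answer: 34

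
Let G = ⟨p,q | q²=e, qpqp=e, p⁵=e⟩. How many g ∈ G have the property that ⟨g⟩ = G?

⟨g⟩ = G would require ord(g) = |G| = 10, but the maximum element order in G is 5 < 10. So G is not cyclic and no single element generates it: the count is 0.

Answer: 0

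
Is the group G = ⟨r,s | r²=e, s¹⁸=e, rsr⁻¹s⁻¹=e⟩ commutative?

Each pair of generators commutes: r·s = rs = s·r. Since the generators pairwise commute, every element of G commutes with every other, so G is abelian.

Answer: Yes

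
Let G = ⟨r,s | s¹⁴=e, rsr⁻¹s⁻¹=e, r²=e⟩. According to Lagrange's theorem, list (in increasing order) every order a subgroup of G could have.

|G| = 28 = 2² · 7. By Lagrange's theorem the order of any subgroup divides 28; the divisors of 28 are 1, 2, 4, 7, 14, 28.

Answer: 1, 2, 4, 7, 14, 28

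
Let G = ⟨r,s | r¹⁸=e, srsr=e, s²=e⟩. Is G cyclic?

Every cyclic group is abelian. But r·s = rs while s·r = r¹⁷s, so r·s ≠ s·r and G is not abelian. Hence G is not cyclic.

Answer: No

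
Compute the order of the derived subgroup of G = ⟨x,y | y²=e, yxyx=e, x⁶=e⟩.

G' = [G, G] is generated by all commutators. The generator-pair commutators are: [x, y] = x².
The subgroup they normally generate is {e, x², x⁴}, of order 3.
Check: |G/G'| = 12/3 = 4 is the order of the abelianisation.

Answer: 3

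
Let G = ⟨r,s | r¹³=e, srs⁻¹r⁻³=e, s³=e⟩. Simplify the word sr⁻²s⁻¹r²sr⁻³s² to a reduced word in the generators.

Multiply left to right, reducing at each step:
  s · r⁻² = r⁷s
  (r⁷s) · s⁻¹ = r⁷
  (r⁷) · r² = r⁹
  (r⁹) · s = r⁹s
  (r⁹s) · r⁻³ = s
  s · s² = e

Answer: e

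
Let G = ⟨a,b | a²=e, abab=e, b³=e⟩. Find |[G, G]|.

G' = [G, G] is generated by all commutators. The generator-pair commutators are: [a, b] = b.
The subgroup they normally generate is {e, b, b²}, of order 3.
Check: |G/G'| = 6/3 = 2 is the order of the abelianisation.

Answer: 3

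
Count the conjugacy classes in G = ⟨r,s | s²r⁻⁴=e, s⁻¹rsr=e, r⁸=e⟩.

The conjugacy classes (representative and size) are:
  [e] (size 1), [r⁷] (size 2), [r⁶] (size 2), [r³] (size 2), [r⁴] (size 1), [r²s⁻¹] (size 4), [r³s⁻¹] (size 4).
Class equation: 1 + 2 + 2 + 2 + 1 + 4 + 4 = 16 = |G|. So G has 7 conjugacy classes.

Answer: 7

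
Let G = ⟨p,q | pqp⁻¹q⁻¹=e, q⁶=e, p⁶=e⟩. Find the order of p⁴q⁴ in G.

Compute successive powers until reaching e:
  (p⁴q⁴)¹ = p⁴q⁴, (p⁴q⁴)² = p²q², (p⁴q⁴)³ = e.
The smallest positive k with (p⁴q⁴)ᵏ = e is 3.

Answer: 3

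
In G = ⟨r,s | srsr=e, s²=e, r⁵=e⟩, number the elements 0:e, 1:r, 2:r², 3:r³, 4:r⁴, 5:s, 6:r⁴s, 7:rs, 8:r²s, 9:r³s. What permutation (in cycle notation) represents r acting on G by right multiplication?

(0 1 2 3 4)(5 6 9 8 7)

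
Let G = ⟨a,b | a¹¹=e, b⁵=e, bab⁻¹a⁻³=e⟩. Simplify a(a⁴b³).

Compute a · (a⁴b³) by multiplying left to right and reducing via the relations at each step:
  a · a⁴ = a⁵
  (a⁵) · b³ = a⁵b³

Answer: a⁵b³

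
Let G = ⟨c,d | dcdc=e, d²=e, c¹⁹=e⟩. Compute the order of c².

Compute successive powers until reaching e:
  (c²)¹ = c², (c²)² = c⁴, (c²)³ = c⁶, (c²)⁴ = c⁸, (c²)⁵ = c¹⁰, (c²)⁶ = c¹², (c²)⁷ = c¹⁴, (c²)⁸ = c¹⁶, (c²)⁹ = c¹⁸, (c²)¹⁰ = c, (c²)¹¹ = c³, (c²)¹² = c⁵, (c²)¹³ = c⁷, (c²)¹⁴ = c⁹, (c²)¹⁵ = c¹¹, (c²)¹⁶ = c¹³, (c²)¹⁷ = c¹⁵, (c²)¹⁸ = c¹⁷, (c²)¹⁹ = e.
The smallest positive k with (c²)ᵏ = e is 19.

Answer: 19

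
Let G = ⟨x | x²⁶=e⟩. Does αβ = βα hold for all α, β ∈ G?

G has a single generator, so G is cyclic and hence abelian.

Answer: Yes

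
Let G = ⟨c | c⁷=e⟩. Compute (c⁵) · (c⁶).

Compute (c⁵) · (c⁶) by multiplying left to right and reducing via the relations at each step:
  (c⁵) · c⁶ = c⁴

Answer: c⁴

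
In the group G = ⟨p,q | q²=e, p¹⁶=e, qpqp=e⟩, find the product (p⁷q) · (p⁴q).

Compute (p⁷q) · (p⁴q) by multiplying left to right and reducing via the relations at each step:
  (p⁷q) · p⁴ = p³q
  (p³q) · q = p³

Answer: p³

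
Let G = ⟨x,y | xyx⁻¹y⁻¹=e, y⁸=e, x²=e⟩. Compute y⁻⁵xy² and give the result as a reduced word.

Multiply left to right, reducing at each step:
  (y³) · x = xy³
  (xy³) · y² = xy⁵

Answer: xy⁵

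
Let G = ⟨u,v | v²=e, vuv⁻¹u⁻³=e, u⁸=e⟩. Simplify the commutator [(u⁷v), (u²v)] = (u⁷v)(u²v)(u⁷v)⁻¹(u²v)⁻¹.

[(u⁷v), (u²v)] = (u⁷v)·(u²v)·(u⁷v)⁻¹·(u²v)⁻¹.
  (u⁷v) · (u²v) = u⁵
  (u⁵) · (u³v) = v
  v · (u²v) = u⁶

Answer: u⁶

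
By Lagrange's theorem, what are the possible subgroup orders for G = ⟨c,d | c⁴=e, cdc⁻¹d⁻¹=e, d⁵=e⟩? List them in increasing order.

|G| = 20 = 2² · 5. By Lagrange's theorem the order of any subgroup divides 20; the divisors of 20 are 1, 2, 4, 5, 10, 20.

Answer: 1, 2, 4, 5, 10, 20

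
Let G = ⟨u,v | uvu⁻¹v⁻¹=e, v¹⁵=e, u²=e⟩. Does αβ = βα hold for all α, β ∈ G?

Each pair of generators commutes: u·v = uv = v·u. Since the generators pairwise commute, every element of G commutes with every other, so G is abelian.

Answer: Yes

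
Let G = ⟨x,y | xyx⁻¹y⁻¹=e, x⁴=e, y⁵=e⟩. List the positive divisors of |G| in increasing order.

|G| = 20 = 2² · 5. By Lagrange's theorem the order of any subgroup divides 20; the divisors of 20 are 1, 2, 4, 5, 10, 20.

Answer: 1, 2, 4, 5, 10, 20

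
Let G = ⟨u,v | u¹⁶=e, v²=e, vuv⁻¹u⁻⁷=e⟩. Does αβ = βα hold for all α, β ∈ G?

u·v = uv but v·u = u⁷v, so u·v ≠ v·u and G is not abelian.

Answer: No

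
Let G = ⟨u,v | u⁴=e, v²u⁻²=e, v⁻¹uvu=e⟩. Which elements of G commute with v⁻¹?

⟨v⁻¹⟩ ⊆ C_G(v⁻¹) since powers of v⁻¹ commute with v⁻¹; so |C_G(v⁻¹)| ≥ |⟨v⁻¹⟩| = 4.
By orbit–stabilizer, |C_G(v⁻¹)| = |G| / |conj. class of v⁻¹| = 8 / 2 = 4.
The 4 elements commuting with v⁻¹ are {e, u², v, v⁻¹}.

Answer: {e, u², v, v⁻¹}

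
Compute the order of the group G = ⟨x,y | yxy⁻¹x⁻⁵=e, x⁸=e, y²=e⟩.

Enumerate words in the generators, reducing via the relations: the distinct elements are
  {e, x, y, xy, x², x³, x⁴, x⁵, x⁶, x⁷, x²y, x³y, x⁴y, x⁵y, x⁶y, x⁷y}.
No further products give new elements, so |G| = 16.

Answer: 16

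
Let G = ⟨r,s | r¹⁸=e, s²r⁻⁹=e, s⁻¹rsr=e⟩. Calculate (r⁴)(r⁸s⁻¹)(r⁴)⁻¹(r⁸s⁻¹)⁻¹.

[(r⁴), (r⁸s⁻¹)] = (r⁴)·(r⁸s⁻¹)·(r⁴)⁻¹·(r⁸s⁻¹)⁻¹.
  (r⁴) · (r⁸s⁻¹) = r³s
  (r³s) · (r¹⁴) = r⁷s
  (r⁷s) · (r⁸s) = r⁸

Answer: r⁸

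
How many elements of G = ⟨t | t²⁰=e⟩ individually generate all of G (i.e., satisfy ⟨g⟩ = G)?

G is cyclic of order 20. An element generates G iff its order is 20, and a cyclic group of order 20 has exactly φ(20) = 8 such elements.

Answer: 8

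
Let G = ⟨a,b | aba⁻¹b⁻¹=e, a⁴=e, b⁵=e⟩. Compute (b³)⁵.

Compute successive powers of (b³), reducing at each step:
  (b³)²: (b³) · b³ = b
  (b³)³: b · b³ = b⁴
  (b³)⁴: (b⁴) · b³ = b²
  (b³)⁵: (b²) · b³ = e

Answer: e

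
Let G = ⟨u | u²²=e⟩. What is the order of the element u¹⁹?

Compute successive powers until reaching e:
  (u¹⁹)¹ = u¹⁹, (u¹⁹)² = u¹⁶, (u¹⁹)³ = u¹³, (u¹⁹)⁴ = u¹⁰, (u¹⁹)⁵ = u⁷, (u¹⁹)⁶ = u⁴, (u¹⁹)⁷ = u, (u¹⁹)⁸ = u²⁰, (u¹⁹)⁹ = u¹⁷, (u¹⁹)¹⁰ = u¹⁴, (u¹⁹)¹¹ = u¹¹, (u¹⁹)¹² = u⁸, (u¹⁹)¹³ = u⁵, (u¹⁹)¹⁴ = u², (u¹⁹)¹⁵ = u²¹, (u¹⁹)¹⁶ = u¹⁸, (u¹⁹)¹⁷ = u¹⁵, (u¹⁹)¹⁸ = u¹², (u¹⁹)¹⁹ = u⁹, (u¹⁹)²⁰ = u⁶, (u¹⁹)²¹ = u³, (u¹⁹)²² = e.
The smallest positive k with (u¹⁹)ᵏ = e is 22.

Answer: 22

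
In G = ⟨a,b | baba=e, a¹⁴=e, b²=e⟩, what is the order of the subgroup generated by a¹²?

|⟨a¹²⟩| equals the order of a¹². Compute successive powers until reaching e:
  (a¹²)¹ = a¹², (a¹²)² = a¹⁰, (a¹²)³ = a⁸, (a¹²)⁴ = a⁶, (a¹²)⁵ = a⁴, (a¹²)⁶ = a², (a¹²)⁷ = e.
The smallest positive k with (a¹²)ᵏ = e is 7, so |⟨a¹²⟩| = 7.

Answer: 7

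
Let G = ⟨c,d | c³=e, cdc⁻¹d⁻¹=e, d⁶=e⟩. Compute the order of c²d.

Compute successive powers until reaching e:
  (c²d)¹ = c²d, (c²d)² = cd², (c²d)³ = d³, (c²d)⁴ = c²d⁴, (c²d)⁵ = cd⁵, (c²d)⁶ = e.
The smallest positive k with (c²d)ᵏ = e is 6.

Answer: 6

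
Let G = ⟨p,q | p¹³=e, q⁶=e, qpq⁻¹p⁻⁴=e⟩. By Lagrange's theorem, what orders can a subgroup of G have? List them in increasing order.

|G| = 78 = 2 · 3 · 13. By Lagrange's theorem the order of any subgroup divides 78; the divisors of 78 are 1, 2, 3, 6, 13, 26, 39, 78.

Answer: 1, 2, 3, 6, 13, 26, 39, 78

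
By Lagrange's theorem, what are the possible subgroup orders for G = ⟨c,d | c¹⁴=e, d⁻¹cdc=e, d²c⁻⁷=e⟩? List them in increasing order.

|G| = 28 = 2² · 7. By Lagrange's theorem the order of any subgroup divides 28; the divisors of 28 are 1, 2, 4, 7, 14, 28.

Answer: 1, 2, 4, 7, 14, 28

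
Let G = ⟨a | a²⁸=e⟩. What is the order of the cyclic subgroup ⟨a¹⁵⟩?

|⟨a¹⁵⟩| equals the order of a¹⁵. Compute successive powers until reaching e:
  (a¹⁵)¹ = a¹⁵, (a¹⁵)² = a², (a¹⁵)³ = a¹⁷, (a¹⁵)⁴ = a⁴, (a¹⁵)⁵ = a¹⁹, (a¹⁵)⁶ = a⁶, (a¹⁵)⁷ = a²¹, (a¹⁵)⁸ = a⁸, (a¹⁵)⁹ = a²³, (a¹⁵)¹⁰ = a¹⁰, (a¹⁵)¹¹ = a²⁵, (a¹⁵)¹² = a¹², (a¹⁵)¹³ = a²⁷, (a¹⁵)¹⁴ = a¹⁴, (a¹⁵)¹⁵ = a, (a¹⁵)¹⁶ = a¹⁶, (a¹⁵)¹⁷ = a³, (a¹⁵)¹⁸ = a¹⁸, (a¹⁵)¹⁹ = a⁵, (a¹⁵)²⁰ = a²⁰, (a¹⁵)²¹ = a⁷, (a¹⁵)²² = a²², (a¹⁵)²³ = a⁹, (a¹⁵)²⁴ = a²⁴, (a¹⁵)²⁵ = a¹¹, (a¹⁵)²⁶ = a²⁶, (a¹⁵)²⁷ = a¹³, (a¹⁵)²⁸ = e.
The smallest positive k with (a¹⁵)ᵏ = e is 28, so |⟨a¹⁵⟩| = 28.

Answer: 28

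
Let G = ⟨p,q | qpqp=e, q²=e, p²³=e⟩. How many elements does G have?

Enumerate words in the generators, reducing via the relations: the distinct elements are
  {e, p, q, pq, p², p³, p⁴, p⁵, p⁶, p⁷, p⁸, p⁹, p²q, p²², p²¹, p²⁰, p³q, p¹², p¹³, p¹¹, p¹⁰, p¹⁴, p¹⁵, p¹⁶, p¹⁷, p¹⁸, p¹⁹, p⁴q, p⁵q, p⁶q, p⁷q, p⁸q, p⁹q, p²²q, p²¹q, p²⁰q, p¹²q, p¹³q, p¹¹q, p¹⁰q, p¹⁴q, p¹⁵q, p¹⁶q, p¹⁷q, p¹⁸q, p¹⁹q}.
No further products give new elements, so |G| = 46.

Answer: 46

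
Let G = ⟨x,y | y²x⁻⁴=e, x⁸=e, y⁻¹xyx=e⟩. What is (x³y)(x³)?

Compute (x³y) · (x³) by multiplying left to right and reducing via the relations at each step:
  (x³y) · x³ = y

Answer: y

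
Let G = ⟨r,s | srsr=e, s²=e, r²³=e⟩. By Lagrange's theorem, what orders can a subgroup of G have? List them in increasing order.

|G| = 46 = 2 · 23. By Lagrange's theorem the order of any subgroup divides 46; the divisors of 46 are 1, 2, 23, 46.

Answer: 1, 2, 23, 46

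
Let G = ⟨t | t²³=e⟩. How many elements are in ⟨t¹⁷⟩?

|⟨t¹⁷⟩| equals the order of t¹⁷. Compute successive powers until reaching e:
  (t¹⁷)¹ = t¹⁷, (t¹⁷)² = t¹¹, (t¹⁷)³ = t⁵, (t¹⁷)⁴ = t²², (t¹⁷)⁵ = t¹⁶, (t¹⁷)⁶ = t¹⁰, (t¹⁷)⁷ = t⁴, (t¹⁷)⁸ = t²¹, (t¹⁷)⁹ = t¹⁵, (t¹⁷)¹⁰ = t⁹, (t¹⁷)¹¹ = t³, (t¹⁷)¹² = t²⁰, (t¹⁷)¹³ = t¹⁴, (t¹⁷)¹⁴ = t⁸, (t¹⁷)¹⁵ = t², (t¹⁷)¹⁶ = t¹⁹, (t¹⁷)¹⁷ = t¹³, (t¹⁷)¹⁸ = t⁷, (t¹⁷)¹⁹ = t, (t¹⁷)²⁰ = t¹⁸, (t¹⁷)²¹ = t¹², (t¹⁷)²² = t⁶, (t¹⁷)²³ = e.
The smallest positive k with (t¹⁷)ᵏ = e is 23, so |⟨t¹⁷⟩| = 23.

Answer: 23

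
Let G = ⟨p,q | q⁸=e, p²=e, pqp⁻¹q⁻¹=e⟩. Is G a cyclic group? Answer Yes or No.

|G| = 16, but the maximum element order in G is 8 < 16. No single element generates all of G, so G is not cyclic.

Answer: No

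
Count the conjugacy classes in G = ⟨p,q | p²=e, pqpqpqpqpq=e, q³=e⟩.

The conjugacy classes (representative and size) are:
  [e] (size 1), [pqpq²pqpq²p] (size 15), [qpqpq²p] (size 20), [pq²pq²p] (size 12), [q²pqpq²] (size 12).
Class equation: 1 + 15 + 20 + 12 + 12 = 60 = |G|. So G has 5 conjugacy classes.

Answer: 5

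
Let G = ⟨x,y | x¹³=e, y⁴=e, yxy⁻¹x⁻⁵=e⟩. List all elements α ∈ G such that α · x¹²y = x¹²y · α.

⟨x¹²y⟩ ⊆ C_G(x¹²y) since powers of x¹²y commute with x¹²y; so |C_G(x¹²y)| ≥ |⟨x¹²y⟩| = 4.
By orbit–stabilizer, |C_G(x¹²y)| = |G| / |conj. class of x¹²y| = 52 / 13 = 4.
The 4 elements commuting with x¹²y are {e, x⁷y², x¹²y, x⁸y³}.

Answer: {e, x⁷y², x¹²y, x⁸y³}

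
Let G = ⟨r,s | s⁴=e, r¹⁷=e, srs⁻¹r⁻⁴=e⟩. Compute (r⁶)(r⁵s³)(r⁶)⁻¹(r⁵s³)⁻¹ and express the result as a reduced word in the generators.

[(r⁶), (r⁵s³)] = (r⁶)·(r⁵s³)·(r⁶)⁻¹·(r⁵s³)⁻¹.
  (r⁶) · (r⁵s³) = r¹¹s³
  (r¹¹s³) · (r¹¹) = rs³
  (rs³) · (r¹⁴s) = r¹³

Answer: r¹³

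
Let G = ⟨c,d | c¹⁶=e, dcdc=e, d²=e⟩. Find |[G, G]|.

G' = [G, G] is generated by all commutators. The generator-pair commutators are: [c, d] = c².
The subgroup they normally generate is {e, c², c⁴, c⁶, c⁸, c¹⁰, c¹², c¹⁴}, of order 8.
Check: |G/G'| = 32/8 = 4 is the order of the abelianisation.

Answer: 8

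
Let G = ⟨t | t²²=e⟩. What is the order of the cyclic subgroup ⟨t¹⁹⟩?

|⟨t¹⁹⟩| equals the order of t¹⁹. Compute successive powers until reaching e:
  (t¹⁹)¹ = t¹⁹, (t¹⁹)² = t¹⁶, (t¹⁹)³ = t¹³, (t¹⁹)⁴ = t¹⁰, (t¹⁹)⁵ = t⁷, (t¹⁹)⁶ = t⁴, (t¹⁹)⁷ = t, (t¹⁹)⁸ = t²⁰, (t¹⁹)⁹ = t¹⁷, (t¹⁹)¹⁰ = t¹⁴, (t¹⁹)¹¹ = t¹¹, (t¹⁹)¹² = t⁸, (t¹⁹)¹³ = t⁵, (t¹⁹)¹⁴ = t², (t¹⁹)¹⁵ = t²¹, (t¹⁹)¹⁶ = t¹⁸, (t¹⁹)¹⁷ = t¹⁵, (t¹⁹)¹⁸ = t¹², (t¹⁹)¹⁹ = t⁹, (t¹⁹)²⁰ = t⁶, (t¹⁹)²¹ = t³, (t¹⁹)²² = e.
The smallest positive k with (t¹⁹)ᵏ = e is 22, so |⟨t¹⁹⟩| = 22.

Answer: 22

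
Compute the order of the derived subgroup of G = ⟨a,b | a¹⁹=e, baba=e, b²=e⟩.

G' = [G, G] is generated by all commutators. The generator-pair commutators are: [a, b] = a².
The subgroup they normally generate is {e, a, a², a³, a⁴, a⁵, a⁶, a⁷, a⁸, a⁹, a¹⁰, a¹¹, a¹², a¹³, a¹⁴, a¹⁵, a¹⁶, a¹⁷, a¹⁸}, of order 19.
Check: |G/G'| = 38/19 = 2 is the order of the abelianisation.

Answer: 19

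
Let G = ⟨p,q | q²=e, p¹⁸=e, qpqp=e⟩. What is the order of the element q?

Compute successive powers until reaching e:
  q¹ = q, q² = e.
The smallest positive k with qᵏ = e is 2.

Answer: 2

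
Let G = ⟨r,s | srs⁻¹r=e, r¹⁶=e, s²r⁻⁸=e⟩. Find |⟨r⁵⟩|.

|⟨r⁵⟩| equals the order of r⁵. Compute successive powers until reaching e:
  (r⁵)¹ = r⁵, (r⁵)² = r¹⁰, (r⁵)³ = r¹⁵, (r⁵)⁴ = r⁴, (r⁵)⁵ = r⁹, (r⁵)⁶ = r¹⁴, (r⁵)⁷ = r³, (r⁵)⁸ = r⁸, (r⁵)⁹ = r¹³, (r⁵)¹⁰ = r², (r⁵)¹¹ = r⁷, (r⁵)¹² = r¹², (r⁵)¹³ = r, (r⁵)¹⁴ = r⁶, (r⁵)¹⁵ = r¹¹, (r⁵)¹⁶ = e.
The smallest positive k with (r⁵)ᵏ = e is 16, so |⟨r⁵⟩| = 16.

Answer: 16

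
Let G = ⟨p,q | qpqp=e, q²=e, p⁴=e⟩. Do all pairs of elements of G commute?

p·q = pq but q·p = p³q, so p·q ≠ q·p and G is not abelian.

Answer: No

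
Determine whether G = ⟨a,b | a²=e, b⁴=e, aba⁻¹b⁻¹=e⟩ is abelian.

Each pair of generators commutes: a·b = ab = b·a. Since the generators pairwise commute, every element of G commutes with every other, so G is abelian.

Answer: Yes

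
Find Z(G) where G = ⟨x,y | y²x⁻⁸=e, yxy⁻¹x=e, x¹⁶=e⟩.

An element z ∈ Z(G) iff z commutes with every generator.
For example x⁸ is central: (x⁸)·x = x⁹ = x·(x⁸); (x⁸)·y = y⁻¹ = y·(x⁸).
Whereas x ∉ Z(G) since x·y = xy ≠ x⁷y⁻¹ = y·x.
Checking each of the 32 elements this way gives Z(G) = {e, x⁸}, of order 2.

Answer: {e, x⁸}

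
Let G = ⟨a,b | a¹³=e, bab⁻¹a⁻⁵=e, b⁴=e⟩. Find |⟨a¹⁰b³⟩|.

|⟨a¹⁰b³⟩| equals the order of a¹⁰b³. Compute successive powers until reaching e:
  (a¹⁰b³)¹ = a¹⁰b³, (a¹⁰b³)² = a¹²b², (a¹⁰b³)³ = a²b, (a¹⁰b³)⁴ = e.
The smallest positive k with (a¹⁰b³)ᵏ = e is 4, so |⟨a¹⁰b³⟩| = 4.

Answer: 4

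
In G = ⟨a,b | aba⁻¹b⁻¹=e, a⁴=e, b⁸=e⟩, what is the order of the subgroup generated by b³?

|⟨b³⟩| equals the order of b³. Compute successive powers until reaching e:
  (b³)¹ = b³, (b³)² = b⁶, (b³)³ = b, (b³)⁴ = b⁴, (b³)⁵ = b⁷, (b³)⁶ = b², (b³)⁷ = b⁵, (b³)⁸ = e.
The smallest positive k with (b³)ᵏ = e is 8, so |⟨b³⟩| = 8.

Answer: 8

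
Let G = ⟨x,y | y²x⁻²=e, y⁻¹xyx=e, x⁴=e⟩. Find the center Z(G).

An element z ∈ Z(G) iff z commutes with every generator.
For example x² is central: (x²)·x = x³ = x·(x²); (x²)·y = y⁻¹ = y·(x²).
Whereas x ∉ Z(G) since x·y = xy ≠ xy⁻¹ = y·x.
Checking each of the 8 elements this way gives Z(G) = {e, x²}, of order 2.

Answer: {e, x²}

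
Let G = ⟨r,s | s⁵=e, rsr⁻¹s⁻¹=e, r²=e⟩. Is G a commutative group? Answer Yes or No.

Each pair of generators commutes: r·s = rs = s·r. Since the generators pairwise commute, every element of G commutes with every other, so G is abelian.

Answer: Yes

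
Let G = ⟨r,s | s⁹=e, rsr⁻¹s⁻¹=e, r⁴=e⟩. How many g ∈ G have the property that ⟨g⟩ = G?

G is cyclic of order 36. An element generates G iff its order is 36, and a cyclic group of order 36 has exactly φ(36) = 12 such elements.

Answer: 12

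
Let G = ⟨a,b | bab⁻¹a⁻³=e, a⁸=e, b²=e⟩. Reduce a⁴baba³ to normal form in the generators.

Multiply left to right, reducing at each step:
  (a⁴) · b = a⁴b
  (a⁴b) · a = a⁷b
  (a⁷b) · b = a⁷
  (a⁷) · a³ = a²

Answer: a²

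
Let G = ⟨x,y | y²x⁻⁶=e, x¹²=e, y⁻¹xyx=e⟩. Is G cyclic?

Every cyclic group is abelian. But x·y = xy while y·x = x⁵y⁻¹, so x·y ≠ y·x and G is not abelian. Hence G is not cyclic.

Answer: No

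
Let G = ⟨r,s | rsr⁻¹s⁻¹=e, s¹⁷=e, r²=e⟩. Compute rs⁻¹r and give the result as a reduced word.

Multiply left to right, reducing at each step:
  r · s⁻¹ = rs¹⁶
  (rs¹⁶) · r = s¹⁶

Answer: s¹⁶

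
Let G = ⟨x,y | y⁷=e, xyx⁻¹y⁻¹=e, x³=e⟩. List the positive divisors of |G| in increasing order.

|G| = 21 = 3 · 7. By Lagrange's theorem the order of any subgroup divides 21; the divisors of 21 are 1, 3, 7, 21.

Answer: 1, 3, 7, 21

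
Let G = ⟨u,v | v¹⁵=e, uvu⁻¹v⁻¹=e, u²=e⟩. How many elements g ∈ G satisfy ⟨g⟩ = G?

G is cyclic of order 30. An element generates G iff its order is 30, and a cyclic group of order 30 has exactly φ(30) = 8 such elements.

Answer: 8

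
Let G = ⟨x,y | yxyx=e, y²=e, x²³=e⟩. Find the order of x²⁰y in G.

Compute successive powers until reaching e:
  (x²⁰y)¹ = x²⁰y, (x²⁰y)² = e.
The smallest positive k with (x²⁰y)ᵏ = e is 2.

Answer: 2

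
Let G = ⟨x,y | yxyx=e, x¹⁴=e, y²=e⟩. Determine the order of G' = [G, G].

G' = [G, G] is generated by all commutators. The generator-pair commutators are: [x, y] = x².
The subgroup they normally generate is {e, x², x⁴, x⁶, x⁸, x¹⁰, x¹²}, of order 7.
Check: |G/G'| = 28/7 = 4 is the order of the abelianisation.

Answer: 7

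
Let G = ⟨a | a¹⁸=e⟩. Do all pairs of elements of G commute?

G has a single generator, so G is cyclic and hence abelian.

Answer: Yes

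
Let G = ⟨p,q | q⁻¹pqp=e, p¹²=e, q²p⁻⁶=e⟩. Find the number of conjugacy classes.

The conjugacy classes (representative and size) are:
  [e] (size 1), [p¹¹] (size 2), [p²] (size 2), [p⁹] (size 2), [p⁴] (size 2), [p⁵] (size 2), [p⁶] (size 1), [p²q] (size 6), [pq] (size 6).
Class equation: 1 + 2 + 2 + 2 + 2 + 2 + 1 + 6 + 6 = 24 = |G|. So G has 9 conjugacy classes.

Answer: 9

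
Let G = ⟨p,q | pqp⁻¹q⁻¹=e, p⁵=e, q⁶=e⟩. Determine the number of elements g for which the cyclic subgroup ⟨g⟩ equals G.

G is cyclic of order 30. An element generates G iff its order is 30, and a cyclic group of order 30 has exactly φ(30) = 8 such elements.

Answer: 8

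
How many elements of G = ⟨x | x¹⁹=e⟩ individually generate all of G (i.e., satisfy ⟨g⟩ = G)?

G is cyclic of order 19. An element generates G iff its order is 19, and a cyclic group of order 19 has exactly φ(19) = 18 such elements.

Answer: 18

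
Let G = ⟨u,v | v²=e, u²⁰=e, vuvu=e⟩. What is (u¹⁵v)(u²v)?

Compute (u¹⁵v) · (u²v) by multiplying left to right and reducing via the relations at each step:
  (u¹⁵v) · u² = u¹³v
  (u¹³v) · v = u¹³

Answer: u¹³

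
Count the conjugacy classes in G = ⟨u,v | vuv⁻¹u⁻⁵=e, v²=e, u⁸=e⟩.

The conjugacy classes (representative and size) are:
  [e] (size 1), [u⁵] (size 2), [u²] (size 1), [u⁷] (size 2), [u⁴] (size 1), [u⁶] (size 1), [v] (size 2), [u⁵v] (size 2), [u²v] (size 2), [u³v] (size 2).
Class equation: 1 + 2 + 1 + 2 + 1 + 1 + 2 + 2 + 2 + 2 = 16 = |G|. So G has 10 conjugacy classes.

Answer: 10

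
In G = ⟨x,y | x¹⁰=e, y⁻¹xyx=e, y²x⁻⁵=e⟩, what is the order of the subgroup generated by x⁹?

|⟨x⁹⟩| equals the order of x⁹. Compute successive powers until reaching e:
  (x⁹)¹ = x⁹, (x⁹)² = x⁸, (x⁹)³ = x⁷, (x⁹)⁴ = x⁶, (x⁹)⁵ = x⁵, (x⁹)⁶ = x⁴, (x⁹)⁷ = x³, (x⁹)⁸ = x², (x⁹)⁹ = x, (x⁹)¹⁰ = e.
The smallest positive k with (x⁹)ᵏ = e is 10, so |⟨x⁹⟩| = 10.

Answer: 10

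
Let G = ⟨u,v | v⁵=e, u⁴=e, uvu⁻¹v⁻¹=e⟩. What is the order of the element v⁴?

Compute successive powers until reaching e:
  (v⁴)¹ = v⁴, (v⁴)² = v³, (v⁴)³ = v², (v⁴)⁴ = v, (v⁴)⁵ = e.
The smallest positive k with (v⁴)ᵏ = e is 5.

Answer: 5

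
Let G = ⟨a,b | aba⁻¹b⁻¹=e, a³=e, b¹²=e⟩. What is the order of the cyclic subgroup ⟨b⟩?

|⟨b⟩| equals the order of b. Compute successive powers until reaching e:
  b¹ = b, b² = b², b³ = b³, b⁴ = b⁴, b⁵ = b⁵, b⁶ = b⁶, b⁷ = b⁷, b⁸ = b⁸, b⁹ = b⁹, b¹⁰ = b¹⁰, b¹¹ = b¹¹, b¹² = e.
The smallest positive k with bᵏ = e is 12, so |⟨b⟩| = 12.

Answer: 12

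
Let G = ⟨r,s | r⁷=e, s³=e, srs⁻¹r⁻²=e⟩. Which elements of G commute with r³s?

⟨r³s⟩ ⊆ C_G(r³s) since powers of r³s commute with r³s; so |C_G(r³s)| ≥ |⟨r³s⟩| = 3.
By orbit–stabilizer, |C_G(r³s)| = |G| / |conj. class of r³s| = 21 / 7 = 3.
The 3 elements commuting with r³s are {e, r³s, r²s²}.

Answer: {e, r³s, r²s²}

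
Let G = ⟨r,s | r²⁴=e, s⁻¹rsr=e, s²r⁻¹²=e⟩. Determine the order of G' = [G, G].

G' = [G, G] is generated by all commutators. The generator-pair commutators are: [r, s] = r².
The subgroup they normally generate is {e, r², r⁴, r⁶, r⁸, r¹⁰, r¹², r¹⁴, r¹⁶, r¹⁸, r²⁰, r²²}, of order 12.
Check: |G/G'| = 48/12 = 4 is the order of the abelianisation.

Answer: 12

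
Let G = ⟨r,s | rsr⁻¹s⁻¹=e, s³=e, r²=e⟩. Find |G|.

Enumerate words in the generators, reducing via the relations: the distinct elements are
  {e, r, s, rs, s², rs²}.
No further products give new elements, so |G| = 6.

Answer: 6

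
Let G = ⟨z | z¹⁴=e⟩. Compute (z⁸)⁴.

Compute successive powers of (z⁸), reducing at each step:
  (z⁸)²: (z⁸) · z⁸ = z²
  (z⁸)³: (z²) · z⁸ = z¹⁰
  (z⁸)⁴: (z¹⁰) · z⁸ = z⁴

Answer: z⁴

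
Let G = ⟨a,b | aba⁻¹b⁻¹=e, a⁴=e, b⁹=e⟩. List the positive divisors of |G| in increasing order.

|G| = 36 = 2² · 3². By Lagrange's theorem the order of any subgroup divides 36; the divisors of 36 are 1, 2, 3, 4, 6, 9, 12, 18, 36.

Answer: 1, 2, 3, 4, 6, 9, 12, 18, 36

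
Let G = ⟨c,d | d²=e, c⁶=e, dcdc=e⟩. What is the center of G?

An element z ∈ Z(G) iff z commutes with every generator.
For example c³ is central: (c³)·c = c⁴ = c·(c³); (c³)·d = c³d = d·(c³).
Whereas c ∉ Z(G) since c·d = cd ≠ c⁵d = d·c.
Checking each of the 12 elements this way gives Z(G) = {e, c³}, of order 2.

Answer: {e, c³}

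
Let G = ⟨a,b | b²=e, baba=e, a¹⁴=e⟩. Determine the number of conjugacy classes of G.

The conjugacy classes (representative and size) are:
  [e] (size 1), [a¹³] (size 2), [a²] (size 2), [a³] (size 2), [a¹⁰] (size 2), [a⁵] (size 2), [a⁸] (size 2), [a⁷] (size 1), [a⁶b] (size 7), [a⁹b] (size 7).
Class equation: 1 + 2 + 2 + 2 + 2 + 2 + 2 + 1 + 7 + 7 = 28 = |G|. So G has 10 conjugacy classes.

Answer: 10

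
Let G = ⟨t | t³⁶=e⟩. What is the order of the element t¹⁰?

Compute successive powers until reaching e:
  (t¹⁰)¹ = t¹⁰, (t¹⁰)² = t²⁰, (t¹⁰)³ = t³⁰, (t¹⁰)⁴ = t⁴, (t¹⁰)⁵ = t¹⁴, (t¹⁰)⁶ = t²⁴, (t¹⁰)⁷ = t³⁴, (t¹⁰)⁸ = t⁸, (t¹⁰)⁹ = t¹⁸, (t¹⁰)¹⁰ = t²⁸, (t¹⁰)¹¹ = t², (t¹⁰)¹² = t¹², (t¹⁰)¹³ = t²², (t¹⁰)¹⁴ = t³², (t¹⁰)¹⁵ = t⁶, (t¹⁰)¹⁶ = t¹⁶, (t¹⁰)¹⁷ = t²⁶, (t¹⁰)¹⁸ = e.
The smallest positive k with (t¹⁰)ᵏ = e is 18.

Answer: 18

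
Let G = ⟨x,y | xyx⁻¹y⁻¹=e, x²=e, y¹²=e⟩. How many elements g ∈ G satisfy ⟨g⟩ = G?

⟨g⟩ = G would require ord(g) = |G| = 24, but the maximum element order in G is 12 < 24. So G is not cyclic and no single element generates it: the count is 0.

Answer: 0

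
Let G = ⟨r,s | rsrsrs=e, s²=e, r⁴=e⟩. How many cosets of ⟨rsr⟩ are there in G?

First find ord(rsr) by computing successive powers:
  (rsr)¹ = rsr, (rsr)² = sr²s, (rsr)³ = r³sr³, (rsr)⁴ = e.
So |⟨rsr⟩| = ord(rsr) = 4. With |G| = 24, by Lagrange [G : ⟨rsr⟩] = 24/4 = 6.

Answer: 6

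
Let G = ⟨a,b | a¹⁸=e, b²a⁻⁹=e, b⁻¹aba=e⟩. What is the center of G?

An element z ∈ Z(G) iff z commutes with every generator.
For example a⁹ is central: (a⁹)·a = a¹⁰ = a·(a⁹); (a⁹)·b = b⁻¹ = b·(a⁹).
Whereas a ∉ Z(G) since a·b = ab ≠ a⁸b⁻¹ = b·a.
Checking each of the 36 elements this way gives Z(G) = {e, a⁹}, of order 2.

Answer: {e, a⁹}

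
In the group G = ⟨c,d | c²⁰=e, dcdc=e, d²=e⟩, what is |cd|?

Compute successive powers until reaching e:
  (cd)¹ = cd, (cd)² = e.
The smallest positive k with (cd)ᵏ = e is 2.

Answer: 2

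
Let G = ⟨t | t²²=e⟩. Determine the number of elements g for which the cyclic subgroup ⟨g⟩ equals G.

G is cyclic of order 22. An element generates G iff its order is 22, and a cyclic group of order 22 has exactly φ(22) = 10 such elements.

Answer: 10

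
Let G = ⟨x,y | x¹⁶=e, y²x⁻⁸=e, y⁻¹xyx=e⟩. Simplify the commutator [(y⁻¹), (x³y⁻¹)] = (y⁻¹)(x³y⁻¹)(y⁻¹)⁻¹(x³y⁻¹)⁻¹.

[(y⁻¹), (x³y⁻¹)] = (y⁻¹)·(x³y⁻¹)·(y⁻¹)⁻¹·(x³y⁻¹)⁻¹.
  (y⁻¹) · (x³y⁻¹) = x⁵
  (x⁵) · y = x⁵y
  (x⁵y) · (x³y) = x¹⁰

Answer: x¹⁰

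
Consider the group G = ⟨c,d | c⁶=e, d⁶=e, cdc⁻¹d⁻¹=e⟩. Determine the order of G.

Enumerate words in the generators, reducing via the relations: the distinct elements are
  {c, d, e, cd, c², c³, c⁴, c⁵, d², d³, d⁴, d⁵, cd², cd³, cd⁴, cd⁵, c²d, c³d, c⁴d, c⁵d, c²d², c²d³, c²d⁴, c²d⁵, c³d², c³d³, c³d⁴, c³d⁵, c⁴d², c⁴d³, c⁴d⁴, c⁴d⁵, c⁵d², c⁵d³, c⁵d⁴, c⁵d⁵}.
No further products give new elements, so |G| = 36.

Answer: 36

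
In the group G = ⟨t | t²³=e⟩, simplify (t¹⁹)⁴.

Compute successive powers of (t¹⁹), reducing at each step:
  (t¹⁹)²: (t¹⁹) · t¹⁹ = t¹⁵
  (t¹⁹)³: (t¹⁵) · t¹⁹ = t¹¹
  (t¹⁹)⁴: (t¹¹) · t¹⁹ = t⁷

Answer: t⁷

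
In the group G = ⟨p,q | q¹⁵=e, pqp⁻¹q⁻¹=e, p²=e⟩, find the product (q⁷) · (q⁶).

Compute (q⁷) · (q⁶) by multiplying left to right and reducing via the relations at each step:
  (q⁷) · q⁶ = q¹³

Answer: q¹³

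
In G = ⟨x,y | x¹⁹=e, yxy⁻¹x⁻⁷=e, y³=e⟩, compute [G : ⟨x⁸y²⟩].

First find ord(x⁸y²) by computing successive powers:
  (x⁸y²)¹ = x⁸y², (x⁸y²)² = xy, (x⁸y²)³ = e.
So |⟨x⁸y²⟩| = ord(x⁸y²) = 3. With |G| = 57, by Lagrange [G : ⟨x⁸y²⟩] = 57/3 = 19.

Answer: 19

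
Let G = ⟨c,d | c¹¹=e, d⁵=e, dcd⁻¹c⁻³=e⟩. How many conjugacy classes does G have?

The conjugacy classes (representative and size) are:
  [e] (size 1), [c³] (size 5), [c⁶] (size 5), [c⁷d] (size 11), [c⁹d²] (size 11), [c⁷d³] (size 11), [c⁷d⁴] (size 11).
Class equation: 1 + 5 + 5 + 11 + 11 + 11 + 11 = 55 = |G|. So G has 7 conjugacy classes.

Answer: 7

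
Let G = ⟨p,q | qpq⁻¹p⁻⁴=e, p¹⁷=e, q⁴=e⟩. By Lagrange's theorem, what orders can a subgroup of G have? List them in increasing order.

|G| = 68 = 2² · 17. By Lagrange's theorem the order of any subgroup divides 68; the divisors of 68 are 1, 2, 4, 17, 34, 68.

Answer: 1, 2, 4, 17, 34, 68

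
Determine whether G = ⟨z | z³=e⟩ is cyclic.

|G| = 3. The element z has order 3 (its powers give 3 distinct elements), so ⟨z⟩ = G and G is cyclic.

Answer: Yes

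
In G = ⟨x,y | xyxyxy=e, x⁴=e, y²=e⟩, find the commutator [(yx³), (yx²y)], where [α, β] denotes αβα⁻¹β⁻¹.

[(yx³), (yx²y)] = (yx³)·(yx²y)·(yx³)⁻¹·(yx²y)⁻¹.
  (yx³) · (yx²y) = x²yx
  (x²yx) · (xy) = x²yx²y
  (x²yx²y) · (yx²y) = x²

Answer: x²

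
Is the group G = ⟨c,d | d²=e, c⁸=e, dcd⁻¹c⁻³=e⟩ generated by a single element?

Every cyclic group is abelian. But c·d = cd while d·c = c³d, so c·d ≠ d·c and G is not abelian. Hence G is not cyclic.

Answer: No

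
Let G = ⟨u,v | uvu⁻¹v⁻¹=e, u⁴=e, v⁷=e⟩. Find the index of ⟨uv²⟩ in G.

First find ord(uv²) by computing successive powers:
  (uv²)¹ = uv², (uv²)² = u²v⁴, (uv²)³ = u³v⁶, (uv²)⁴ = v, (uv²)⁵ = uv³, (uv²)⁶ = u²v⁵, (uv²)⁷ = u³, (uv²)⁸ = v², (uv²)⁹ = uv⁴, (uv²)¹⁰ = u²v⁶, (uv²)¹¹ = u³v, (uv²)¹² = v³, (uv²)¹³ = uv⁵, (uv²)¹⁴ = u², (uv²)¹⁵ = u³v², (uv²)¹⁶ = v⁴, (uv²)¹⁷ = uv⁶, (uv²)¹⁸ = u²v, (uv²)¹⁹ = u³v³, (uv²)²⁰ = v⁵, (uv²)²¹ = u, (uv²)²² = u²v², (uv²)²³ = u³v⁴, (uv²)²⁴ = v⁶, (uv²)²⁵ = uv, (uv²)²⁶ = u²v³, (uv²)²⁷ = u³v⁵, (uv²)²⁸ = e.
So |⟨uv²⟩| = ord(uv²) = 28. With |G| = 28, by Lagrange [G : ⟨uv²⟩] = 28/28 = 1.

Answer: 1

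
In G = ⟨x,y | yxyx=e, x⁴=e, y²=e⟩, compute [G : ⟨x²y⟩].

First find ord(x²y) by computing successive powers:
  (x²y)¹ = x²y, (x²y)² = e.
So |⟨x²y⟩| = ord(x²y) = 2. With |G| = 8, by Lagrange [G : ⟨x²y⟩] = 8/2 = 4.

Answer: 4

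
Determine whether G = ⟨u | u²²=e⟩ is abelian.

G has a single generator, so G is cyclic and hence abelian.

Answer: Yes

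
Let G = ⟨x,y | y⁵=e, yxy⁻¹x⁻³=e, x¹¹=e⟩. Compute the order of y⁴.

Compute successive powers until reaching e:
  (y⁴)¹ = y⁴, (y⁴)² = y³, (y⁴)³ = y², (y⁴)⁴ = y, (y⁴)⁵ = e.
The smallest positive k with (y⁴)ᵏ = e is 5.

Answer: 5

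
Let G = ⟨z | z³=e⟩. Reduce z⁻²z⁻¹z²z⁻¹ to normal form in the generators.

Multiply left to right, reducing at each step:
  z · z⁻¹ = e
  e · z² = z²
  (z²) · z⁻¹ = z

Answer: z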